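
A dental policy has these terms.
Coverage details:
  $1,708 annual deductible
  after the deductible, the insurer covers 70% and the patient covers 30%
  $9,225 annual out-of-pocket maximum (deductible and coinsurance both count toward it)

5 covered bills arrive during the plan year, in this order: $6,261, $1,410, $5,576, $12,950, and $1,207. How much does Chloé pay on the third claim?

Claim 1 ($6,261): deductible takes $1,708, $4,553 remains; 30% of $4,553 = $1,365.90. Patient pays $3,073.90; OOP now $3,073.90.
Claim 2 ($1,410): deductible already satisfied, so patient's share is 30% × $1,410 = $423. Cost to patient: $423. OOP to date $3,496.90.
Claim 3 ($5,576): deductible met; 30% of $5,576 = $1,672.80. Patient pays $1,672.80; OOP now $5,169.70.

$1,672.80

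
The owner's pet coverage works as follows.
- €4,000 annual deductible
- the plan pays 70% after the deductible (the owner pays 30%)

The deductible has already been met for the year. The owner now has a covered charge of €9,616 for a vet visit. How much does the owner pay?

With the deductible met, the entire €9,616 is subject to coinsurance.
30% of €9,616 = €2,884.80 falls to the owner.

€2,884.80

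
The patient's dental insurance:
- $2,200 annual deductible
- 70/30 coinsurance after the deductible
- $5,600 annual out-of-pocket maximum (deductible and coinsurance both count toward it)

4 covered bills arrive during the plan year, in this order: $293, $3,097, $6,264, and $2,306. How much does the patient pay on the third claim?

$1,879.20

Claim 1 ($293): fully absorbed by the deductible. Cost to patient: $293. OOP to date $293.
Claim 2 ($3,097): $1,907 finishes the deductible; $1,190 goes to coinsurance; coinsurance $1,190 × 30% = $357. Patient owes $2,264 (running OOP $2,557).
Claim 3 ($6,264): 30% coinsurance on $6,264 = $1,879.20. Patient owes $1,879.20 (running OOP $4,436.20).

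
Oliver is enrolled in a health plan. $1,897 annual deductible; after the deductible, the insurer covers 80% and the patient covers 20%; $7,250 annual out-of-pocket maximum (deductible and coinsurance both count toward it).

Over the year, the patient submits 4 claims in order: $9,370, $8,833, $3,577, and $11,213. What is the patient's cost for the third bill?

#1 ($9,370): $1,897 to deductible, leaving $7,473; coinsurance $7,473 × 20% = $1,494.60. Cost to patient: $3,391.60. OOP to date $3,391.60.
#2 ($8,833): 20% coinsurance on $8,833 = $1,766.60. Cost to patient: $1,766.60. OOP to date $5,158.20.
#3 ($3,577): 20% coinsurance on $3,577 = $715.40. Patient pays $715.40; OOP now $5,873.60.

$715.40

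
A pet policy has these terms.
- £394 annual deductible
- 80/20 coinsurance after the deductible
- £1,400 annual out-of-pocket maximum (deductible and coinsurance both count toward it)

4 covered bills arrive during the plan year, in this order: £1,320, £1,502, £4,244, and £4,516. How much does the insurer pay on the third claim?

£3,723.60

Claim 1 (£1,320): £394 to deductible, leaving £926; owner's 20% is £185.20. Owner owes £579.20 (running OOP £579.20). Insurer: £1,320 − £579.20 = £740.80.
Claim 2 (£1,502): 20% coinsurance on £1,502 = £300.40. Owner owes £300.40 (running OOP £879.60). Plan pays £1,502 − £300.40 = £1,201.60.
Claim 3 (£4,244): deductible met; 20% of £4,244 = £848.80. That would push OOP to £1,728.40, over the £1,400 cap, so owner pays £1,400 − £879.60 = £520.40. Plan pays £4,244 − £520.40 = £3,723.60.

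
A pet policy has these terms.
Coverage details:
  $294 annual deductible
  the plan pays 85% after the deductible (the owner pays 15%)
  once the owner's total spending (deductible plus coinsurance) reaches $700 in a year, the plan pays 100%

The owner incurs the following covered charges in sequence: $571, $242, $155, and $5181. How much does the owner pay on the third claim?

Claim 1 — $571: deductible takes $294, $277 remains; 15% of $277 = $41.55. Owner pays $335.55; OOP now $335.55.
Claim 2 — $242: deductible already satisfied, so owner's share is 15% × $242 = $36.30. Owner pays $36.30; OOP now $371.85.
Claim 3 — $155: deductible already satisfied, so owner's share is 15% × $155 = $23.25. Owner owes $23.25 (running OOP $395.10).

$23.25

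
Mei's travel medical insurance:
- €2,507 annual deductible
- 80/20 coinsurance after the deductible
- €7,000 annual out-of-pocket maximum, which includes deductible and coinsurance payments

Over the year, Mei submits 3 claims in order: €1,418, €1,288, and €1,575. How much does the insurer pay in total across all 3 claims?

Claim 1 (€1,418): all of it applies to the deductible. Traveler owes €1,418 (running OOP €1,418). Plan pays €1,418 − €1,418 = €0.
Claim 2 (€1,288): deductible takes €1,089, €199 remains; 20% of €199 = €39.80. Traveler owes €1,128.80 (running OOP €2,546.80). Plan pays €1,288 − €1,128.80 = €159.20.
Claim 3 (€1,575): deductible met; 20% of €1,575 = €315. Traveler owes €315 (running OOP €2,861.80). Plan pays €1,575 − €315 = €1,260.
Insurer total = bills − traveler's total = €4,281 − €2,861.80 = €1,419.20.

€1,419.20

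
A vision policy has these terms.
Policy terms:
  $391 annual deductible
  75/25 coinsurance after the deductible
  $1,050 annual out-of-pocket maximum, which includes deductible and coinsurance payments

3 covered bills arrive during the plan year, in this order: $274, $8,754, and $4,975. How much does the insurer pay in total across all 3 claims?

$12,953

Bill 1, $274: entire amount goes to the deductible. Member owes $274 (running OOP $274). Insurer: $274 − $274 = $0.
Bill 2, $8,754: $117 finishes the deductible; $8,637 goes to coinsurance; 25% of $8,637 = $2,159.25. Deductible plus coinsurance: $117 + $2,159.25 = $2,276.25. OOP would hit $2,550.25 > $1,050, so the cap limits the member to $1,050 − $274 = $776. Insurer: $8,754 − $776 = $7,978.
Bill 3, $4,975: deductible met; 25% of $4,975 = $1,243.75. Adding that to $1,050 gives $2,293.75, past the $1,050 cap; member pays only $1,050 − $1,050 = $0. Plan pays $4,975 − $0 = $4,975.
Insurer total = bills − member's total = $14,003 − $1,050 = $12,953.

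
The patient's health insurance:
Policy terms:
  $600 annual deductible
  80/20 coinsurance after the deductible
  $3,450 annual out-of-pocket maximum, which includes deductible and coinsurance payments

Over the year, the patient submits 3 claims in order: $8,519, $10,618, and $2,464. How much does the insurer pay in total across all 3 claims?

$18,151

Bill 1, $8,519: deductible takes $600, $7,919 remains; patient's 20% is $1,583.80. Patient owes $2,183.80 (running OOP $2,183.80). Plan pays $8,519 − $2,183.80 = $6,335.20.
Bill 2, $10,618: 20% coinsurance on $10,618 = $2,123.60. Adding that to $2,183.80 gives $4,307.40, past the $3,450 cap; patient pays only $3,450 − $2,183.80 = $1,266.20. Insurer: $10,618 − $1,266.20 = $9,351.80.
Bill 3, $2,464: deductible met; 20% of $2,464 = $492.80. Adding that to $3,450 gives $3,942.80, past the $3,450 cap; patient pays only $3,450 − $3,450 = $0. Plan pays $2,464 − $0 = $2,464.
Insurer total: $6,335.20 + $9,351.80 + $2,464 = $18,151.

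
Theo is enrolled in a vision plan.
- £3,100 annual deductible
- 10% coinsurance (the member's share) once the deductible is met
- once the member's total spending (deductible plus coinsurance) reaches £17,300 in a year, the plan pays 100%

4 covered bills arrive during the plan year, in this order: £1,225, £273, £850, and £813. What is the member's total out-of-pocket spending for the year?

£3,106.10

Claim 1 (£1,225): fully absorbed by the deductible. Member pays £1,225; OOP now £1,225.
Claim 2 (£273): entire amount goes to the deductible. Cost to member: £273. OOP to date £1,498.
Claim 3 (£850): entire amount goes to the deductible. Cost to member: £850. OOP to date £2,348.
Claim 4 (£813): £752 finishes the deductible; £61 goes to coinsurance; 10% of £61 = £6.10. Member pays £758.10; OOP now £3,106.10.
Total paid by the member: £1,225 + £273 + £850 + £758.10 = £3,106.10.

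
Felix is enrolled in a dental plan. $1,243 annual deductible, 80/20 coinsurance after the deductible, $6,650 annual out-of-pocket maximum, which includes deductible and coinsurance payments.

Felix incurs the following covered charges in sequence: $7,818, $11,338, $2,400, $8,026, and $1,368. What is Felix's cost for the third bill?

$480

Claim 1 — $7,818: $1,243 to deductible, leaving $6,575; patient's 20% is $1,315. Patient pays $2,558; OOP now $2,558.
Claim 2 — $11,338: deductible met; 20% of $11,338 = $2,267.60. Cost to patient: $2,267.60. OOP to date $4,825.60.
Claim 3 — $2,400: 20% coinsurance on $2,400 = $480. Patient owes $480 (running OOP $5,305.60).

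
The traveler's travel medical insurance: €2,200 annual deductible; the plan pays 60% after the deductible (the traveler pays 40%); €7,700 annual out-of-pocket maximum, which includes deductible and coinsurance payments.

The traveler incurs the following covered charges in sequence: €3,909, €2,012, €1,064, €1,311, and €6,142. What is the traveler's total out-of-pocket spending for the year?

€7,095.20

Claim 1 — €3,909: deductible takes €2,200, €1,709 remains; coinsurance €1,709 × 40% = €683.60. Traveler pays €2,883.60; OOP now €2,883.60.
Claim 2 — €2,012: 40% coinsurance on €2,012 = €804.80. Traveler pays €804.80; OOP now €3,688.40.
Claim 3 — €1,064: 40% coinsurance on €1,064 = €425.60. Cost to traveler: €425.60. OOP to date €4,114.
Claim 4 — €1,311: deductible met; 40% of €1,311 = €524.40. Cost to traveler: €524.40. OOP to date €4,638.40.
Claim 5 — €6,142: 40% coinsurance on €6,142 = €2,456.80. Cost to traveler: €2,456.80. OOP to date €7,095.20.
Total paid by the traveler: €2,883.60 + €804.80 + €425.60 + €524.40 + €2,456.80 = €7,095.20.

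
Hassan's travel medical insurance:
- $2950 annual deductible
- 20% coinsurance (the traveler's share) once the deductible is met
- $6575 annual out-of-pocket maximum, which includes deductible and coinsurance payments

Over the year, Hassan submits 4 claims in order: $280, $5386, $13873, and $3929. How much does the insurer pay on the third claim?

$11098.40

Claim 1 ($280): entire amount goes to the deductible. Traveler pays $280; OOP now $280. Insurer: $280 − $280 = $0.
Claim 2 ($5386): $2670 to deductible, leaving $2716; traveler's 20% is $543.20. Traveler owes $3213.20 (running OOP $3493.20). Plan pays $5386 − $3213.20 = $2172.80.
Claim 3 ($13873): 20% coinsurance on $13873 = $2774.60. Traveler owes $2774.60 (running OOP $6267.80). Plan pays $13873 − $2774.60 = $11098.40.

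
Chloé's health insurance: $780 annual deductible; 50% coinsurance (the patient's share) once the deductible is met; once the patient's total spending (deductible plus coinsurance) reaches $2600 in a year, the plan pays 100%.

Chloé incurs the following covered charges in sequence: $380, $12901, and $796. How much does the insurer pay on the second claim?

$10681

Claim 1 — $380: entire amount goes to the deductible. Cost to patient: $380. OOP to date $380. Insurer: $380 − $380 = $0.
Claim 2 — $12901: $400 to deductible, leaving $12501; 50% of $12501 = $6250.50. Claim cost before the cap: $400 + $6250.50 = $6650.50. OOP would hit $7030.50 > $2600, so the cap limits the patient to $2600 − $380 = $2220. Plan pays $12901 − $2220 = $10681.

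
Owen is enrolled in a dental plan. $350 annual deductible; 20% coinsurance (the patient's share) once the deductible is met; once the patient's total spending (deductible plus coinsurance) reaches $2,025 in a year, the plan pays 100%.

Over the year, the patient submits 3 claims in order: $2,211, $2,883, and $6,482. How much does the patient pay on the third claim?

$726.20

Bill 1, $2,211: $350 to deductible, leaving $1,861; coinsurance $1,861 × 20% = $372.20. Patient owes $722.20 (running OOP $722.20).
Bill 2, $2,883: deductible already satisfied, so patient's share is 20% × $2,883 = $576.60. Patient pays $576.60; OOP now $1,298.80.
Bill 3, $6,482: deductible already satisfied, so patient's share is 20% × $6,482 = $1,296.40. Adding that to $1,298.80 gives $2,595.20, past the $2,025 cap; patient pays only $2,025 − $1,298.80 = $726.20.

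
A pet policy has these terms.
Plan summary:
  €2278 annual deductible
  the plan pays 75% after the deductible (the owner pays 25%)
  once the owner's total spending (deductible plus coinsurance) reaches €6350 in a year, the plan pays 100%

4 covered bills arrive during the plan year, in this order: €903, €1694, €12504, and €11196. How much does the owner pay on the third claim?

Claim 1 — €903: entire amount goes to the deductible. Cost to owner: €903. OOP to date €903.
Claim 2 — €1694: €1375 to deductible, leaving €319; owner's 25% is €79.75. Cost to owner: €1454.75. OOP to date €2357.75.
Claim 3 — €12504: deductible met; 25% of €12504 = €3126. Cost to owner: €3126. OOP to date €5483.75.

€3126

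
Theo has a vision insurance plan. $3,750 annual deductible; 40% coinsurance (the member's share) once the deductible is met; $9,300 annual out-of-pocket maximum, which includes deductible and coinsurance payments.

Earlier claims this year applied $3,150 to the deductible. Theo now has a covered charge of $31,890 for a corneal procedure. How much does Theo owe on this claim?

$6,150

Remaining deductible: $3,750 − $3,150 = $600.
The remaining $31,290 (= $31,890 − $600) moves to coinsurance.
Coinsurance: $31,290 × 40% = $12,516.
Member responsibility before any cap: $600 + $12,516 = $13,116.
That would bring total out-of-pocket to $16,266, past the $9,300 cap. The member is capped at $9,300 − $3,150 = $6,150 on this claim.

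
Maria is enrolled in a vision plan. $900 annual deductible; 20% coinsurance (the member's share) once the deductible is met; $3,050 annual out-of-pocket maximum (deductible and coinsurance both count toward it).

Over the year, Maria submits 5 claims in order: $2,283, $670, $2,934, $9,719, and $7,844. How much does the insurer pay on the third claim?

$2,347.20

#1 ($2,283): $900 finishes the deductible; $1,383 goes to coinsurance; coinsurance $1,383 × 20% = $276.60. Member pays $1,176.60; OOP now $1,176.60. Plan pays $2,283 − $1,176.60 = $1,106.40.
#2 ($670): deductible already satisfied, so member's share is 20% × $670 = $134. Member owes $134 (running OOP $1,310.60). Insurer: $670 − $134 = $536.
#3 ($2,934): 20% coinsurance on $2,934 = $586.80. Member owes $586.80 (running OOP $1,897.40). Insurer: $2,934 − $586.80 = $2,347.20.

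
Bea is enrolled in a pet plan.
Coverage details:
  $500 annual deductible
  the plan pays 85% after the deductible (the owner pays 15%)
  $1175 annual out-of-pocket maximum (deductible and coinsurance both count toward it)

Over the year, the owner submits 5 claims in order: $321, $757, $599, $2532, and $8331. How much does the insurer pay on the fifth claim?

$8212.35

#1 ($321): entire amount goes to the deductible. Owner pays $321; OOP now $321. Plan pays $321 − $321 = $0.
#2 ($757): $179 to deductible, leaving $578; 15% of $578 = $86.70. Cost to owner: $265.70. OOP to date $586.70. Plan pays $757 − $265.70 = $491.30.
#3 ($599): deductible already satisfied, so owner's share is 15% × $599 = $89.85. Owner pays $89.85; OOP now $676.55. Insurer: $599 − $89.85 = $509.15.
#4 ($2532): deductible already satisfied, so owner's share is 15% × $2532 = $379.80. Owner pays $379.80; OOP now $1056.35. Plan pays $2532 − $379.80 = $2152.20.
#5 ($8331): 15% coinsurance on $8331 = $1249.65. OOP would hit $2306 > $1175, so the cap limits the owner to $1175 − $1056.35 = $118.65. Insurer: $8331 − $118.65 = $8212.35.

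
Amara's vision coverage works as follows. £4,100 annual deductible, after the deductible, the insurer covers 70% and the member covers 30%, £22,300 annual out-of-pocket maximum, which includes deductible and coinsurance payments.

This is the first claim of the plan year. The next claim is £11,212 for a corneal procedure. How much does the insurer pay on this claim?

Nothing has been paid toward the £4,100 deductible, so the first £4,100 of this charge is applied there.
That leaves £11,212 − £4,100 = £7,112 for coinsurance.
30% of £7,112 = £2,133.60 falls to the member.
That puts the member's cost at £4,100 + £2,133.60 = £6,233.60 before any cap.
Total out-of-pocket so far would be £0 + £6,233.60 = £6,233.60, below the £22,300 cap — no reduction.
Insurer pays the balance: £11,212 − £6,233.60 = £4,978.40.

£4,978.40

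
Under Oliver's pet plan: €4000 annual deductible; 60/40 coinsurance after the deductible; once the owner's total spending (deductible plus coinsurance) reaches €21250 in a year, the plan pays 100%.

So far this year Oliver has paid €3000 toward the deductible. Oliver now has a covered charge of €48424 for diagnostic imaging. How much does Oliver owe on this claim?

€18250

Deductible still to meet: €4000 − €3000 = €1000.
That leaves €48424 − €1000 = €47424 for coinsurance.
Coinsurance: €47424 × 40% = €18969.60.
Owner responsibility before any cap: €1000 + €18969.60 = €19969.60.
Year-to-date out-of-pocket would reach €3000 + €19969.60 = €22969.60, above the €21250 maximum, so the owner pays only €21250 − €3000 = €18250.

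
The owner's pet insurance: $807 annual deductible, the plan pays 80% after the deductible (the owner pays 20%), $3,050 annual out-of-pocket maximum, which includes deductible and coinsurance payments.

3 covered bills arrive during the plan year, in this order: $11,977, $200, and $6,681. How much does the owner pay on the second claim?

#1 ($11,977): $807 to deductible, leaving $11,170; 20% of $11,170 = $2,234. Owner owes $3,041 (running OOP $3,041).
#2 ($200): 20% coinsurance on $200 = $40. Adding that to $3,041 gives $3,081, past the $3,050 cap; owner pays only $3,050 − $3,041 = $9.

$9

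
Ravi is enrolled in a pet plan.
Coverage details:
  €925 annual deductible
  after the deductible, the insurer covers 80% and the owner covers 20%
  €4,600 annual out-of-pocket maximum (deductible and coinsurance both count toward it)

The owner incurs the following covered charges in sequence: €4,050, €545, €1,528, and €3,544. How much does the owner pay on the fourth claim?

€708.80

#1 (€4,050): €925 to deductible, leaving €3,125; coinsurance €3,125 × 20% = €625. Owner pays €1,550; OOP now €1,550.
#2 (€545): deductible met; 20% of €545 = €109. Owner owes €109 (running OOP €1,659).
#3 (€1,528): deductible already satisfied, so owner's share is 20% × €1,528 = €305.60. Owner pays €305.60; OOP now €1,964.60.
#4 (€3,544): deductible met; 20% of €3,544 = €708.80. Owner owes €708.80 (running OOP €2,673.40).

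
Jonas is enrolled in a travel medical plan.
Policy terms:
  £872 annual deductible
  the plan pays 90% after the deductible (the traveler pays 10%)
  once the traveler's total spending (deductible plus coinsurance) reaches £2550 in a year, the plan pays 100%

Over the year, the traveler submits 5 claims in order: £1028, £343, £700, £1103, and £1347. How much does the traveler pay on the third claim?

£70

#1 (£1028): £872 to deductible, leaving £156; coinsurance £156 × 10% = £15.60. Cost to traveler: £887.60. OOP to date £887.60.
#2 (£343): 10% coinsurance on £343 = £34.30. Cost to traveler: £34.30. OOP to date £921.90.
#3 (£700): 10% coinsurance on £700 = £70. Traveler pays £70; OOP now £991.90.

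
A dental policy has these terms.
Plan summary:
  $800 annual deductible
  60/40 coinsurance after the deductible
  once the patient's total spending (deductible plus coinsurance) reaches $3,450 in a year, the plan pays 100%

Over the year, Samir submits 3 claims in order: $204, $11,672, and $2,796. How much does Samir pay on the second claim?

$3,246

Claim 1 — $204: all of it applies to the deductible. Patient pays $204; OOP now $204.
Claim 2 — $11,672: $596 finishes the deductible; $11,076 goes to coinsurance; coinsurance $11,076 × 40% = $4,430.40. Claim cost before the cap: $596 + $4,430.40 = $5,026.40. OOP would hit $5,230.40 > $3,450, so the cap limits the patient to $3,450 − $204 = $3,246.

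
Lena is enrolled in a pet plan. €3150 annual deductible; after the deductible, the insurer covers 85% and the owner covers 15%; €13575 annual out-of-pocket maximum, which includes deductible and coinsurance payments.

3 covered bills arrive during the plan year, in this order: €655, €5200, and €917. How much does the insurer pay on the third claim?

#1 (€655): fully absorbed by the deductible. Owner owes €655 (running OOP €655). Plan pays €655 − €655 = €0.
#2 (€5200): €2495 to deductible, leaving €2705; coinsurance €2705 × 15% = €405.75. Owner owes €2900.75 (running OOP €3555.75). Insurer: €5200 − €2900.75 = €2299.25.
#3 (€917): 15% coinsurance on €917 = €137.55. Cost to owner: €137.55. OOP to date €3693.30. Insurer: €917 − €137.55 = €779.45.

€779.45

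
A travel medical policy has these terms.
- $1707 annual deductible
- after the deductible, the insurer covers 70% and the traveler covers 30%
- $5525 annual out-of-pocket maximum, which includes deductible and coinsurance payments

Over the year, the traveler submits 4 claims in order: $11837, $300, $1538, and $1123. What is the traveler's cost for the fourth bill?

$227.60

#1 ($11837): deductible takes $1707, $10130 remains; traveler's 30% is $3039. Traveler pays $4746; OOP now $4746.
#2 ($300): 30% coinsurance on $300 = $90. Traveler owes $90 (running OOP $4836).
#3 ($1538): 30% coinsurance on $1538 = $461.40. Traveler pays $461.40; OOP now $5297.40.
#4 ($1123): deductible met; 30% of $1123 = $336.90. That would push OOP to $5634.30, over the $5525 cap, so traveler pays $5525 − $5297.40 = $227.60.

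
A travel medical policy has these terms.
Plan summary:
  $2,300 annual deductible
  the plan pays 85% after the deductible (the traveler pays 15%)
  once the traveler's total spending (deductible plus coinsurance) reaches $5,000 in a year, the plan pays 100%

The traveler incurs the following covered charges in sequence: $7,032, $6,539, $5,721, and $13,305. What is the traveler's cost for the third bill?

Claim 1 — $7,032: deductible takes $2,300, $4,732 remains; traveler's 15% is $709.80. Traveler owes $3,009.80 (running OOP $3,009.80).
Claim 2 — $6,539: deductible met; 15% of $6,539 = $980.85. Traveler pays $980.85; OOP now $3,990.65.
Claim 3 — $5,721: deductible met; 15% of $5,721 = $858.15. Traveler pays $858.15; OOP now $4,848.80.

$858.15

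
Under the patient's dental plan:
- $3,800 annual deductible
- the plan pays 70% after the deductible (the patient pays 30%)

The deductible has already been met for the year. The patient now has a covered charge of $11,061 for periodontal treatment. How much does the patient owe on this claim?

With the deductible met, the entire $11,061 is subject to coinsurance.
30% of $11,061 = $3,318.30 falls to the patient.

$3,318.30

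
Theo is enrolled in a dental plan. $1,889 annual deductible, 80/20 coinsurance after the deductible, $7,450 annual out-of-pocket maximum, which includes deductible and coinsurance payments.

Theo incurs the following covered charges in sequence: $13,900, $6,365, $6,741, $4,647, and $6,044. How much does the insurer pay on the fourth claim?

Bill 1, $13,900: $1,889 finishes the deductible; $12,011 goes to coinsurance; coinsurance $12,011 × 20% = $2,402.20. Cost to patient: $4,291.20. OOP to date $4,291.20. Insurer: $13,900 − $4,291.20 = $9,608.80.
Bill 2, $6,365: deductible already satisfied, so patient's share is 20% × $6,365 = $1,273. Patient owes $1,273 (running OOP $5,564.20). Plan pays $6,365 − $1,273 = $5,092.
Bill 3, $6,741: 20% coinsurance on $6,741 = $1,348.20. Patient pays $1,348.20; OOP now $6,912.40. Insurer: $6,741 − $1,348.20 = $5,392.80.
Bill 4, $4,647: deductible met; 20% of $4,647 = $929.40. OOP would hit $7,841.80 > $7,450, so the cap limits the patient to $7,450 − $6,912.40 = $537.60. Insurer: $4,647 − $537.60 = $4,109.40.

$4,109.40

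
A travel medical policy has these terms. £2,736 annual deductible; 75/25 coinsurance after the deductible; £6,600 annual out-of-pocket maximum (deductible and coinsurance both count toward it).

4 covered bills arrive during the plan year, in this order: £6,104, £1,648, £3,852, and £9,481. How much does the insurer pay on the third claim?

Claim 1 — £6,104: deductible takes £2,736, £3,368 remains; coinsurance £3,368 × 25% = £842. Cost to traveler: £3,578. OOP to date £3,578. Insurer: £6,104 − £3,578 = £2,526.
Claim 2 — £1,648: 25% coinsurance on £1,648 = £412. Cost to traveler: £412. OOP to date £3,990. Plan pays £1,648 − £412 = £1,236.
Claim 3 — £3,852: deductible met; 25% of £3,852 = £963. Traveler owes £963 (running OOP £4,953). Plan pays £3,852 − £963 = £2,889.

£2,889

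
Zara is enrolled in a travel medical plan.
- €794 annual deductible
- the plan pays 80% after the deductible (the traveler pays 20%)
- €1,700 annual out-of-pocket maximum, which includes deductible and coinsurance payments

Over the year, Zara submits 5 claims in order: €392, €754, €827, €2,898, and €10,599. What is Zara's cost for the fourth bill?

€579.60

#1 (€392): all of it applies to the deductible. Traveler pays €392; OOP now €392.
#2 (€754): €402 finishes the deductible; €352 goes to coinsurance; 20% of €352 = €70.40. Traveler owes €472.40 (running OOP €864.40).
#3 (€827): deductible already satisfied, so traveler's share is 20% × €827 = €165.40. Traveler pays €165.40; OOP now €1,029.80.
#4 (€2,898): 20% coinsurance on €2,898 = €579.60. Traveler owes €579.60 (running OOP €1,609.40).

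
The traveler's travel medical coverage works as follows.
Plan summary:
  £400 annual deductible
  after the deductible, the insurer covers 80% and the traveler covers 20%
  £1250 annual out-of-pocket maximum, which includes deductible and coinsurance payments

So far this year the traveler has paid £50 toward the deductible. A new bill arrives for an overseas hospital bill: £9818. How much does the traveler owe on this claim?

£1200

Remaining deductible: £400 − £50 = £350.
The remaining £9468 (= £9818 − £350) moves to coinsurance.
Coinsurance: £9468 × 20% = £1893.60.
Traveler responsibility before any cap: £350 + £1893.60 = £2243.60.
Year-to-date out-of-pocket would reach £50 + £2243.60 = £2293.60, above the £1250 maximum, so the traveler pays only £1250 − £50 = £1200.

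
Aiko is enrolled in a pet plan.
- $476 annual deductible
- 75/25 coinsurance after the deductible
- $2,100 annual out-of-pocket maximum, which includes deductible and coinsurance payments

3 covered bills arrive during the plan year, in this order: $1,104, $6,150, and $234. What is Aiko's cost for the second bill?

#1 ($1,104): $476 to deductible, leaving $628; coinsurance $628 × 25% = $157. Owner pays $633; OOP now $633.
#2 ($6,150): 25% coinsurance on $6,150 = $1,537.50. That would push OOP to $2,170.50, over the $2,100 cap, so owner pays $2,100 − $633 = $1,467.

$1,467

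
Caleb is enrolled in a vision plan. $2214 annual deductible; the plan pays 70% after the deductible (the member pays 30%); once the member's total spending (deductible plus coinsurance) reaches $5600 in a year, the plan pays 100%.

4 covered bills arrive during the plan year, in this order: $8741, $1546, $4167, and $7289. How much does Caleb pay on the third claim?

#1 ($8741): $2214 finishes the deductible; $6527 goes to coinsurance; coinsurance $6527 × 30% = $1958.10. Member owes $4172.10 (running OOP $4172.10).
#2 ($1546): deductible already satisfied, so member's share is 30% × $1546 = $463.80. Member owes $463.80 (running OOP $4635.90).
#3 ($4167): deductible already satisfied, so member's share is 30% × $4167 = $1250.10. OOP would hit $5886 > $5600, so the cap limits the member to $5600 − $4635.90 = $964.10.

$964.10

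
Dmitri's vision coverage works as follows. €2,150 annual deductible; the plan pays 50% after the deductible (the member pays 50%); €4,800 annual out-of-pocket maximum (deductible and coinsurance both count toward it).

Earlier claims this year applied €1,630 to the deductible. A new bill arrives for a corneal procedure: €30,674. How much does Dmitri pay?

€1,630 of the €2,150 deductible is already met, leaving €520.
That leaves €30,674 − €520 = €30,154 for coinsurance.
Member's 50% share of €30,154 is €15,077.
So the member owes €520 + €15,077 = €15,597 before any cap.
That would bring total out-of-pocket to €17,227, past the €4,800 cap. The member is capped at €4,800 − €1,630 = €3,170 on this claim.

€3,170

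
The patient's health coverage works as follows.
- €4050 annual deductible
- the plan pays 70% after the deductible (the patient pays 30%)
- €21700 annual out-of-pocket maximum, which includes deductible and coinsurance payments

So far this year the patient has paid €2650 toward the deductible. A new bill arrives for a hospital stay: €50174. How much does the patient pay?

Remaining deductible: €4050 − €2650 = €1400.
After the €1400 deductible portion, €50174 − €1400 = €48774 is subject to coinsurance.
30% of €48774 = €14632.20 falls to the patient.
Patient responsibility before any cap: €1400 + €14632.20 = €16032.20.
Year-to-date out-of-pocket becomes €2650 + €16032.20 = €18682.20, still under the €21700 maximum, so no cap applies.

€16032.20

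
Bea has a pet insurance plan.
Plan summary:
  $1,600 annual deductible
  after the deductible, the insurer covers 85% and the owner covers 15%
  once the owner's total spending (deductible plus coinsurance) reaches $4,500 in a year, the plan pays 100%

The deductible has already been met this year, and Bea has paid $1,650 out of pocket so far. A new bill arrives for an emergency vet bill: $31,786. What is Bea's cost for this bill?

$2,850

The deductible is already satisfied, so the full bill goes to coinsurance.
Coinsurance: $31,786 × 15% = $4,767.90.
Adding $4,767.90 to the $1,650 already spent would give $6,417.90, which exceeds the $4,500 cap; the owner pays just $4,500 − $1,650 = $2,850.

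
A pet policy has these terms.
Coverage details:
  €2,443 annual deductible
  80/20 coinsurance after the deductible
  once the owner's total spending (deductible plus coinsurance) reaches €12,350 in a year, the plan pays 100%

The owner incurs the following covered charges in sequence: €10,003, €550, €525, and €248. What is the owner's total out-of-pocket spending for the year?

Claim 1 (€10,003): deductible takes €2,443, €7,560 remains; 20% of €7,560 = €1,512. Owner pays €3,955; OOP now €3,955.
Claim 2 (€550): deductible met; 20% of €550 = €110. Owner pays €110; OOP now €4,065.
Claim 3 (€525): deductible met; 20% of €525 = €105. Owner pays €105; OOP now €4,170.
Claim 4 (€248): deductible already satisfied, so owner's share is 20% × €248 = €49.60. Cost to owner: €49.60. OOP to date €4,219.60.
Total paid by the owner: €3,955 + €110 + €105 + €49.60 = €4,219.60.

€4,219.60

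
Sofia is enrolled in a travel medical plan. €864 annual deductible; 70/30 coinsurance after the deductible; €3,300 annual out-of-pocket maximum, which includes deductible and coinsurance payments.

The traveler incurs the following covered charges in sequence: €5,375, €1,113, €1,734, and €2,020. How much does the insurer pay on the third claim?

Claim 1 (€5,375): €864 to deductible, leaving €4,511; traveler's 30% is €1,353.30. Cost to traveler: €2,217.30. OOP to date €2,217.30. Plan pays €5,375 − €2,217.30 = €3,157.70.
Claim 2 (€1,113): 30% coinsurance on €1,113 = €333.90. Cost to traveler: €333.90. OOP to date €2,551.20. Plan pays €1,113 − €333.90 = €779.10.
Claim 3 (€1,734): deductible met; 30% of €1,734 = €520.20. Traveler pays €520.20; OOP now €3,071.40. Insurer: €1,734 − €520.20 = €1,213.80.

€1,213.80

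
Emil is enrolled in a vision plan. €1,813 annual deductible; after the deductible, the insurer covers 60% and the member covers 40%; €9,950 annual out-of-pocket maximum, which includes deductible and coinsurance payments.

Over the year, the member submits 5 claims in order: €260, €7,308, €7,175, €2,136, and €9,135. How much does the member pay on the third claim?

#1 (€260): fully absorbed by the deductible. Member owes €260 (running OOP €260).
#2 (€7,308): deductible takes €1,553, €5,755 remains; 40% of €5,755 = €2,302. Member pays €3,855; OOP now €4,115.
#3 (€7,175): deductible met; 40% of €7,175 = €2,870. Member pays €2,870; OOP now €6,985.

€2,870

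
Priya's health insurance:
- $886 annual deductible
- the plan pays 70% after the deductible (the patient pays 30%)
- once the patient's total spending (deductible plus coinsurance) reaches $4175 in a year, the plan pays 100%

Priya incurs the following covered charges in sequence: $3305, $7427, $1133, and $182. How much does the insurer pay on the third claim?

Bill 1, $3305: deductible takes $886, $2419 remains; patient's 30% is $725.70. Patient pays $1611.70; OOP now $1611.70. Insurer: $3305 − $1611.70 = $1693.30.
Bill 2, $7427: deductible already satisfied, so patient's share is 30% × $7427 = $2228.10. Cost to patient: $2228.10. OOP to date $3839.80. Plan pays $7427 − $2228.10 = $5198.90.
Bill 3, $1133: deductible already satisfied, so patient's share is 30% × $1133 = $339.90. Adding that to $3839.80 gives $4179.70, past the $4175 cap; patient pays only $4175 − $3839.80 = $335.20. Plan pays $1133 − $335.20 = $797.80.

$797.80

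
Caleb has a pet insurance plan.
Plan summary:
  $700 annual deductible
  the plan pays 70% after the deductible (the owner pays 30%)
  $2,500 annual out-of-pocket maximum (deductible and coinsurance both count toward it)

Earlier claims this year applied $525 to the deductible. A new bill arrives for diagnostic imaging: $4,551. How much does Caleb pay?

$1,487.80

$525 of the $700 deductible is already met, leaving $175.
That leaves $4,551 − $175 = $4,376 for coinsurance.
Coinsurance: $4,376 × 30% = $1,312.80.
Owner responsibility before any cap: $175 + $1,312.80 = $1,487.80.
Total out-of-pocket so far would be $525 + $1,487.80 = $2,012.80, below the $2,500 cap — no reduction.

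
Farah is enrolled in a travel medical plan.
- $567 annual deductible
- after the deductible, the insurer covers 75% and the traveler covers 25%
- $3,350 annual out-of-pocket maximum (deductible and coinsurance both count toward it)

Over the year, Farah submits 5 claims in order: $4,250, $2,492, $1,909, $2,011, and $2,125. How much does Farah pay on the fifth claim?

Bill 1, $4,250: $567 to deductible, leaving $3,683; traveler's 25% is $920.75. Traveler owes $1,487.75 (running OOP $1,487.75).
Bill 2, $2,492: 25% coinsurance on $2,492 = $623. Cost to traveler: $623. OOP to date $2,110.75.
Bill 3, $1,909: deductible met; 25% of $1,909 = $477.25. Cost to traveler: $477.25. OOP to date $2,588.
Bill 4, $2,011: deductible already satisfied, so traveler's share is 25% × $2,011 = $502.75. Traveler owes $502.75 (running OOP $3,090.75).
Bill 5, $2,125: 25% coinsurance on $2,125 = $531.25. OOP would hit $3,622 > $3,350, so the cap limits the traveler to $3,350 − $3,090.75 = $259.25.

$259.25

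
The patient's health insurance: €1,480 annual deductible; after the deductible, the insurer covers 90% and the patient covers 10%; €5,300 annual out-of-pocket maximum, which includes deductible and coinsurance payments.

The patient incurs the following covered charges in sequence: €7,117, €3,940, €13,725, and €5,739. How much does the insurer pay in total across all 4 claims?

€26,136.90

Bill 1, €7,117: €1,480 finishes the deductible; €5,637 goes to coinsurance; 10% of €5,637 = €563.70. Patient owes €2,043.70 (running OOP €2,043.70). Plan pays €7,117 − €2,043.70 = €5,073.30.
Bill 2, €3,940: deductible already satisfied, so patient's share is 10% × €3,940 = €394. Patient pays €394; OOP now €2,437.70. Insurer: €3,940 − €394 = €3,546.
Bill 3, €13,725: 10% coinsurance on €13,725 = €1,372.50. Patient pays €1,372.50; OOP now €3,810.20. Plan pays €13,725 − €1,372.50 = €12,352.50.
Bill 4, €5,739: deductible met; 10% of €5,739 = €573.90. Patient owes €573.90 (running OOP €4,384.10). Plan pays €5,739 − €573.90 = €5,165.10.
Insurer total: €5,073.30 + €3,546 + €12,352.50 + €5,165.10 = €26,136.90.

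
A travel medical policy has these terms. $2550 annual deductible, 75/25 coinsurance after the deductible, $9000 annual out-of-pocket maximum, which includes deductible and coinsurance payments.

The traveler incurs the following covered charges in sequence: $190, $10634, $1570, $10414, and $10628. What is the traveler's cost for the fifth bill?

Bill 1, $190: all of it applies to the deductible. Traveler pays $190; OOP now $190.
Bill 2, $10634: $2360 to deductible, leaving $8274; traveler's 25% is $2068.50. Traveler owes $4428.50 (running OOP $4618.50).
Bill 3, $1570: deductible already satisfied, so traveler's share is 25% × $1570 = $392.50. Cost to traveler: $392.50. OOP to date $5011.
Bill 4, $10414: 25% coinsurance on $10414 = $2603.50. Cost to traveler: $2603.50. OOP to date $7614.50.
Bill 5, $10628: deductible met; 25% of $10628 = $2657. Adding that to $7614.50 gives $10271.50, past the $9000 cap; traveler pays only $9000 − $7614.50 = $1385.50.

$1385.50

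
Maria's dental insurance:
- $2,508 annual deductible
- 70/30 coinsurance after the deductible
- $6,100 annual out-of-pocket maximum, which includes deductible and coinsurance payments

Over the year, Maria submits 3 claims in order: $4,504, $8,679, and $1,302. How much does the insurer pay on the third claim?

$912.50

#1 ($4,504): deductible takes $2,508, $1,996 remains; coinsurance $1,996 × 30% = $598.80. Patient pays $3,106.80; OOP now $3,106.80. Insurer: $4,504 − $3,106.80 = $1,397.20.
#2 ($8,679): deductible met; 30% of $8,679 = $2,603.70. Cost to patient: $2,603.70. OOP to date $5,710.50. Insurer: $8,679 − $2,603.70 = $6,075.30.
#3 ($1,302): 30% coinsurance on $1,302 = $390.60. OOP would hit $6,101.10 > $6,100, so the cap limits the patient to $6,100 − $5,710.50 = $389.50. Insurer: $1,302 − $389.50 = $912.50.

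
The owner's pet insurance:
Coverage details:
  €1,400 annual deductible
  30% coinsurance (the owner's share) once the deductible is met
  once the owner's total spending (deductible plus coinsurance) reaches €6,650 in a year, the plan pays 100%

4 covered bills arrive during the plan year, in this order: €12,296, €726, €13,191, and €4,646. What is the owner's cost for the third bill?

€1,763.40

Bill 1, €12,296: €1,400 finishes the deductible; €10,896 goes to coinsurance; coinsurance €10,896 × 30% = €3,268.80. Owner pays €4,668.80; OOP now €4,668.80.
Bill 2, €726: deductible met; 30% of €726 = €217.80. Cost to owner: €217.80. OOP to date €4,886.60.
Bill 3, €13,191: deductible met; 30% of €13,191 = €3,957.30. Adding that to €4,886.60 gives €8,843.90, past the €6,650 cap; owner pays only €6,650 − €4,886.60 = €1,763.40.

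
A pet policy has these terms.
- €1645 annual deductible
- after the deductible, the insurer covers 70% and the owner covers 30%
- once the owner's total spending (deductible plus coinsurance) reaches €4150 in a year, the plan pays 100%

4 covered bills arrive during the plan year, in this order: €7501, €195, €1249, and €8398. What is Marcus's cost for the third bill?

€374.70

Claim 1 (€7501): deductible takes €1645, €5856 remains; 30% of €5856 = €1756.80. Owner owes €3401.80 (running OOP €3401.80).
Claim 2 (€195): deductible met; 30% of €195 = €58.50. Owner pays €58.50; OOP now €3460.30.
Claim 3 (€1249): deductible met; 30% of €1249 = €374.70. Cost to owner: €374.70. OOP to date €3835.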